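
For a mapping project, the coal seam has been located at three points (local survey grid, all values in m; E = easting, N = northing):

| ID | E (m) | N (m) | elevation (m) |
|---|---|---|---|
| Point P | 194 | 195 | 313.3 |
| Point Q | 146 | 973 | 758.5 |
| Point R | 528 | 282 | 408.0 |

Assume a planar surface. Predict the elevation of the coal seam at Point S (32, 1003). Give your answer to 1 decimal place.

Two edge vectors: Point P→Point Q = (-48, 778, 445.2), Point P→Point R = (334, 87, 94.7).
Normal n = (Point P→Point Q) × (Point P→Point R) = (34944.2, 153242.4, -264028).
So ∂z/∂E = −n_x/n_z = 0.132350 and ∂z/∂N = −n_y/n_z = 0.580402.
Intercept c from Point P: 313.3 − 25.68 − 113.18 = 174.45.
At (32, 1003): z = 4.2 + 582.1 + 174.45 = 760.8 m.

760.8 m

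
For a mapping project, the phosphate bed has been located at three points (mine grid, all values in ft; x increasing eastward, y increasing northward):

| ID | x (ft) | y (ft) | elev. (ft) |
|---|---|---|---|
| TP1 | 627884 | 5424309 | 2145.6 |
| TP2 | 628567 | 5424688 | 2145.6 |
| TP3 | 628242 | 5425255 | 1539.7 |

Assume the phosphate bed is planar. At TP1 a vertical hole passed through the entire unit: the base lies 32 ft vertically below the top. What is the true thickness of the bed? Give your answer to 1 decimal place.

Let the plane be z = a·x + b·y + c.
TP2−TP1: 683a + 379b = 0;  TP3−TP1: 358a + 946b = −605.9.
Solving gives a = 0.44988, b = −0.81074.
|∇z| = √(a²+b²) = 0.92719, so dip δ = arctan(0.92719) = 42.84°.
True thickness = vertical thickness × cos δ = 32 × cos 42.84° = 23.5 ft.

23.5 ft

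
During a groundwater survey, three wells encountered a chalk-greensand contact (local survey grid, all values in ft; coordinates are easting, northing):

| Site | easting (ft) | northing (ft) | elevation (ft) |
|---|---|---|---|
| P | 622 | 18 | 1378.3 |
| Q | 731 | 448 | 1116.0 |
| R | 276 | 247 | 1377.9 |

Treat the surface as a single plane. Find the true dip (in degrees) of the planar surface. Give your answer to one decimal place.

Two edge vectors: P→Q = (109, 430, -262.3), P→R = (-346, 229, -0.4).
Normal n = (P→Q) × (P→R) = (59894.7, 90799.4, 173741).
So ∂z/∂easting = −n_x/n_z = −0.34474 and ∂z/∂northing = −n_y/n_z = −0.52261.
Gradient magnitude |∇z| = √(a² + b²) = √(0.11884 + 0.27312) = 0.62607.
True dip = arctan(0.62607) = 32.0°, dipping toward NNE (azimuth ≈ 033°).

32.0°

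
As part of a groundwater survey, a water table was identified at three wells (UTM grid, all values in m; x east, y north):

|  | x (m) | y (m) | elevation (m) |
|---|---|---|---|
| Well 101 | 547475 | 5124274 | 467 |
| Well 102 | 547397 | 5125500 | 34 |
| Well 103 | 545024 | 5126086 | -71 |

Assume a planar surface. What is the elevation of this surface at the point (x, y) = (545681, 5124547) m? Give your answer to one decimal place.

448.1 m

Let the plane be z = a·x + b·y + c.
Well 102−Well 101: −78a + 1226b = −433;  Well 103−Well 101: −2451a + 1812b = −538.
Solving gives a = −0.043654294, b = −0.355958430.
Then c = 467 − a·547475 − b·5124274 = 1848395.16.
At (545681, 5124547): z = −23821.3 − 1824125.7 + 1848395.16 = 448.1 m.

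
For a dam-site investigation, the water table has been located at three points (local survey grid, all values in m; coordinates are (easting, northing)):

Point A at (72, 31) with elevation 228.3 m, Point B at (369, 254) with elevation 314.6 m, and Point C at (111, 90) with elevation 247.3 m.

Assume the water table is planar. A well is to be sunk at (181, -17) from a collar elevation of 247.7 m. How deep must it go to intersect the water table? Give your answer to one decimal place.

21.2 m

Two edge vectors: Point A→Point B = (297, 223, 86.3), Point A→Point C = (39, 59, 19).
Normal n = (Point A→Point B) × (Point A→Point C) = (-854.7, -2277.3, 8826).
So ∂z/∂E = −n_x/n_z = 0.09684 and ∂z/∂N = −n_y/n_z = 0.25802.
Intercept c from Point A: 228.3 − 6.97 − 8.00 = 213.33.
At (181, -17): z_contact = 17.53 − 4.39 + 213.33 = 226.47 m.
Depth below ground = 247.7 − 226.47 = 21.2 m.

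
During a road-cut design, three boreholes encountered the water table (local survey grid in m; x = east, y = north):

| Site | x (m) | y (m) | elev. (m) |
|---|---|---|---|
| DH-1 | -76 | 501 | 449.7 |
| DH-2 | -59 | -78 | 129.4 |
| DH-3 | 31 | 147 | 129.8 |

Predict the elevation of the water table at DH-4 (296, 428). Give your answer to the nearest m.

-66 m

Two edge vectors: DH-1→DH-2 = (17, -579, -320.3), DH-1→DH-3 = (107, -354, -319.9).
Normal n = (DH-1→DH-2) × (DH-1→DH-3) = (71835.9, -28833.8, 55935).
So ∂z/∂x = −n_x/n_z = −1.28427 and ∂z/∂y = −n_y/n_z = 0.51549.
Intercept c from DH-1: 449.7 − 97.60 − 258.26 = 93.84.
At (296, 428): z = −380.1 + 220.6 + 93.84 = -65.7 m.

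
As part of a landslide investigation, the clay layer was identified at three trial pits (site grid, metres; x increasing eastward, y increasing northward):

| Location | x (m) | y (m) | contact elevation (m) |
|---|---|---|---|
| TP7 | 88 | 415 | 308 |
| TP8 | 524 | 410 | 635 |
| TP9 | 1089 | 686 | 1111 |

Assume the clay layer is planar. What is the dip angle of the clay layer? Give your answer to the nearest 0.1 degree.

Let the plane be z = a·x + b·y + c.
TP8−TP7: 436a − 5b = 327;  TP9−TP7: 1001a + 271b = 803.
Solving gives a = 0.75212, b = 0.18497.
Gradient magnitude |∇z| = √(a² + b²) = √(0.56569 + 0.03421) = 0.77453.
True dip = arctan(0.77453) = 37.8°, dipping toward WSW (azimuth ≈ 256°).

37.8°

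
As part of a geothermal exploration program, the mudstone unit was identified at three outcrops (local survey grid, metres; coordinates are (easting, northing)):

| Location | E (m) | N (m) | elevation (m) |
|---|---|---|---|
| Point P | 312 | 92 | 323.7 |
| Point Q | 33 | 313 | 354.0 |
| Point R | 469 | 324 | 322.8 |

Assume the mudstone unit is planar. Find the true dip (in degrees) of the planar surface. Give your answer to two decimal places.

Let the plane be z = a·E + b·N + c.
Point Q−Point P: −279a + 221b = 30.3;  Point R−Point P: 157a + 232b = −0.9.
Solving gives a = −0.07270, b = 0.04532.
Gradient magnitude |∇z| = √(a² + b²) = √(0.00529 + 0.00205) = 0.08567.
True dip = arctan(0.08567) = 4.90°, dipping toward ESE (azimuth ≈ 122°).

4.90°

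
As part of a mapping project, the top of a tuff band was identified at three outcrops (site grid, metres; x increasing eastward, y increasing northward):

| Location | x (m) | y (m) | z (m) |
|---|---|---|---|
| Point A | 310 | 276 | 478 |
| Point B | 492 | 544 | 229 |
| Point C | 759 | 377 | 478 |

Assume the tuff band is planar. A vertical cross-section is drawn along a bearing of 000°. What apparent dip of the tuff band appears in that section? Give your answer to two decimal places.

47.64°

Let the plane be z = a·x + b·y + c.
Point B−Point A: 182a + 268b = −249;  Point C−Point A: 449a + 101b = 0.
Solving gives a = 0.24668, b = −1.09663.
Unit vector along 000° is (sin 0°, cos 0°) = (0.0000, 1.0000).
Slope in that direction = a·(0.0000) + b·(1.0000) = −1.09663.
Apparent dip = arctan|1.09663| = 47.64° (true dip is 48.3°, so apparent ≤ true as expected).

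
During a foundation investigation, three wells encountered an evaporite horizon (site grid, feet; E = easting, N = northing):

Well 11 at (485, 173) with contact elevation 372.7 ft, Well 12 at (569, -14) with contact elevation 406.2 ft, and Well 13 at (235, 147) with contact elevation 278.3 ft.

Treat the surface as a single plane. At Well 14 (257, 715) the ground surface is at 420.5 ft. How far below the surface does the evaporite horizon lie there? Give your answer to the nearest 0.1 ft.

139.0 ft

Let the plane be z = a·E + b·N + c.
Well 12−Well 11: 84a − 187b = 33.5;  Well 13−Well 11: −250a − 26b = −94.4.
Solving gives a = 0.37855, b = −0.00910.
Then c = 372.7 − a·485 − b·173 = 190.68.
At (257, 715): z_contact = 97.29 − 6.51 + 190.68 = 281.46 ft.
Depth below ground = 420.5 − 281.46 = 139.0 ft.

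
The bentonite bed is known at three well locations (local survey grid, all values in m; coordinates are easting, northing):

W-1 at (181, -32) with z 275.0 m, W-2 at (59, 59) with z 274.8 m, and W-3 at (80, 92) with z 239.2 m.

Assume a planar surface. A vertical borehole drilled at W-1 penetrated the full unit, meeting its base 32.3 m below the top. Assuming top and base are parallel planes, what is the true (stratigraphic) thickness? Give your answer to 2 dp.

Let the plane be z = a·easting + b·northing + c.
W-2−W-1: −122a + 91b = −0.2;  W-3−W-1: −101a + 124b = −35.8.
Solving gives a = −0.54455, b = −0.73226.
|∇z| = √(a²+b²) = 0.91254, so dip δ = arctan(0.91254) = 42.38°.
True thickness = vertical thickness × cos δ = 32.3 × cos 42.38° = 23.86 m.

23.86 m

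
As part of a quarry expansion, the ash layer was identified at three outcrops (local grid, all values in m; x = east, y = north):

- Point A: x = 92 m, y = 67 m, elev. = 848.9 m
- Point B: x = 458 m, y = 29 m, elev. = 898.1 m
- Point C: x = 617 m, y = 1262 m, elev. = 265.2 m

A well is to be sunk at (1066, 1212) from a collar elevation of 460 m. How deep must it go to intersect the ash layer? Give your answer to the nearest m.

Let the plane be z = a·x + b·y + c.
Point B−Point A: 366a − 38b = 49.2;  Point C−Point A: 525a + 1195b = −583.7.
Solving gives a = 0.08006, b = −0.52363.
Then c = 848.9 − a·92 − b·67 = 876.62.
At (1066, 1212): z_contact = 85.3 − 634.6 + 876.62 = 327.3 m.
Depth below ground = 460 − 327.3 = 133 m.

133 m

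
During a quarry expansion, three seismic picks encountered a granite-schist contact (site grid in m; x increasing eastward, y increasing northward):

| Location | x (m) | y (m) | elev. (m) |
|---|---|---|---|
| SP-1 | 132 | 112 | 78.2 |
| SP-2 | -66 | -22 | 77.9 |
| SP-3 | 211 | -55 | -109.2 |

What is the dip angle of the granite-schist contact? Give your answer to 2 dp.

Let the plane be z = a·x + b·y + c.
SP-2−SP-1: −198a − 134b = −0.3;  SP-3−SP-1: 79a − 167b = −187.4.
Solving gives a = −0.57412, b = 0.85057.
Gradient magnitude |∇z| = √(a² + b²) = √(0.32961 + 0.72346) = 1.02620.
True dip = arctan(1.02620) = 45.74°, dipping toward SE (azimuth ≈ 146°).

45.74°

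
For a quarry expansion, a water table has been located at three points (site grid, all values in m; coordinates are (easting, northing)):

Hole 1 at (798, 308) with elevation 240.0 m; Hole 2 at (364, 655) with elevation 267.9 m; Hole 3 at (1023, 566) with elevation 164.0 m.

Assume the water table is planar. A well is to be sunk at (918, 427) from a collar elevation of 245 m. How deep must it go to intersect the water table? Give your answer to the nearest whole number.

Let the plane be z = a·E + b·N + c.
Hole 2−Hole 1: −434a + 347b = 27.9;  Hole 3−Hole 1: 225a + 258b = −76.
Solving gives a = −0.17664, b = −0.14053.
Then c = 240 − a·798 − b·308 = 424.24.
At (918, 427): z_contact = −162.2 − 60.0 + 424.24 = 202.1 m.
Depth below ground = 245 − 202.1 = 43 m.

43 m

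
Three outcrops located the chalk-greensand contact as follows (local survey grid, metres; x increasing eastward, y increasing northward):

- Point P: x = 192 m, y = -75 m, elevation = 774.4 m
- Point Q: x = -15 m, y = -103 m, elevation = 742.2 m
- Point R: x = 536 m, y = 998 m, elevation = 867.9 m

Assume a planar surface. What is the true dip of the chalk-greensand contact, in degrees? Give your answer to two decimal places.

8.82°

Let the plane be z = a·x + b·y + c.
Point Q−Point P: −207a − 28b = −32.2;  Point R−Point P: 344a + 1073b = 93.5.
Solving gives a = 0.15029, b = 0.03896.
Gradient magnitude |∇z| = √(a² + b²) = √(0.02259 + 0.00152) = 0.15525.
True dip = arctan(0.15525) = 8.82°, dipping toward WSW (azimuth ≈ 255°).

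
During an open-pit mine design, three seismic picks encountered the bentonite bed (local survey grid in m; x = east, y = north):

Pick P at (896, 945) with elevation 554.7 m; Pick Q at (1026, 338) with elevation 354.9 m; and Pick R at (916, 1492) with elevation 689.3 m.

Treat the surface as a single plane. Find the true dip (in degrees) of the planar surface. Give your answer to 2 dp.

22.79°

Let the plane be z = a·x + b·y + c.
Pick Q−Pick P: 130a − 607b = −199.8;  Pick R−Pick P: 20a + 547b = 134.6.
Solving gives a = −0.33139, b = 0.25819.
Gradient magnitude |∇z| = √(a² + b²) = √(0.10982 + 0.06666) = 0.42010.
True dip = arctan(0.42010) = 22.79°, dipping toward SE (azimuth ≈ 128°).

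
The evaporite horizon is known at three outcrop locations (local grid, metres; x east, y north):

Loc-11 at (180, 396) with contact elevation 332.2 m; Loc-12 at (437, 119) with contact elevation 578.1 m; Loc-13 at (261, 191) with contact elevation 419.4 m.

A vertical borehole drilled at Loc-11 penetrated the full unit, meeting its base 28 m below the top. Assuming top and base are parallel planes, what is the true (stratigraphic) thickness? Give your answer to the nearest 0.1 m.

Let the plane be z = a·x + b·y + c.
Loc-12−Loc-11: 257a − 277b = 245.9;  Loc-13−Loc-11: 81a − 205b = 87.2.
Solving gives a = 0.86799, b = −0.08240.
|∇z| = √(a²+b²) = 0.87190, so dip δ = arctan(0.87190) = 41.09°.
True thickness = vertical thickness × cos δ = 28 × cos 41.09° = 21.1 m.

21.1 m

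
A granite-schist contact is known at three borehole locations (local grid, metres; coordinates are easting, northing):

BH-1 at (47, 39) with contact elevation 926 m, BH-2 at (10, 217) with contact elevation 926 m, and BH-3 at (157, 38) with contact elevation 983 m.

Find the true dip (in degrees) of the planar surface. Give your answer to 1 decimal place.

27.9°

Two edge vectors: BH-1→BH-2 = (-37, 178, 0), BH-1→BH-3 = (110, -1, 57).
Normal n = (BH-1→BH-2) × (BH-1→BH-3) = (10146, 2109, -19543).
So ∂z/∂easting = −n_x/n_z = 0.51916 and ∂z/∂northing = −n_y/n_z = 0.10792.
Gradient magnitude |∇z| = √(a² + b²) = √(0.26953 + 0.01165) = 0.53026.
True dip = arctan(0.53026) = 27.9°, dipping toward WSW (azimuth ≈ 258°).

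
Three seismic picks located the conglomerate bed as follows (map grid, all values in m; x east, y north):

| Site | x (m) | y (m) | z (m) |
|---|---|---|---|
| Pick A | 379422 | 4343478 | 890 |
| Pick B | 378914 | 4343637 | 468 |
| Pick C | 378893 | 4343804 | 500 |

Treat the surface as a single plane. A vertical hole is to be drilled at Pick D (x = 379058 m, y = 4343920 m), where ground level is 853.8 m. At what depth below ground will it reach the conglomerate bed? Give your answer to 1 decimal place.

165.1 m

Two edge vectors: Pick A→Pick B = (-508, 159, -422), Pick A→Pick C = (-529, 326, -390).
Normal n = (Pick A→Pick B) × (Pick A→Pick C) = (75562, 25118, -81497).
So ∂z/∂x = −n_x/n_z = 0.927175233 and ∂z/∂y = −n_y/n_z = 0.308207664.
Intercept c from Pick A: 890 − 351790.68 − 1338693.21 = −1689593.89.
At (379058, 4343920): z_contact = 351453.19 + 1338829.44 − 1689593.89 = 688.74 m.
Depth below ground = 853.8 − 688.74 = 165.1 m.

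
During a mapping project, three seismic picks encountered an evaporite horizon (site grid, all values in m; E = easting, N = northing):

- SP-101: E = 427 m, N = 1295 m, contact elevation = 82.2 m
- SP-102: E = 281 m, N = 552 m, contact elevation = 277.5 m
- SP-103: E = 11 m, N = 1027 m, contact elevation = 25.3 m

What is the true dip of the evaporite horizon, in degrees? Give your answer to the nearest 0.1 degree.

25.8°

Two edge vectors: SP-101→SP-102 = (-146, -743, 195.3), SP-101→SP-103 = (-416, -268, -56.9).
Normal n = (SP-101→SP-102) × (SP-101→SP-103) = (94617.1, -89552.2, -269960).
So ∂z/∂E = −n_x/n_z = 0.35049 and ∂z/∂N = −n_y/n_z = −0.33172.
Gradient magnitude |∇z| = √(a² + b²) = √(0.12284 + 0.11004) = 0.48258.
True dip = arctan(0.48258) = 25.8°, dipping toward NW (azimuth ≈ 313°).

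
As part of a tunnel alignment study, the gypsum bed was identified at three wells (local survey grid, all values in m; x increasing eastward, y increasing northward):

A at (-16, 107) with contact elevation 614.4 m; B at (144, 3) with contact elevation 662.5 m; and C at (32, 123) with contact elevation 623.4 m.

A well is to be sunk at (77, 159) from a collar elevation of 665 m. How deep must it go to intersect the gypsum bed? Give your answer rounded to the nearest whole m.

Two edge vectors: A→B = (160, -104, 48.1), A→C = (48, 16, 9).
Normal n = (A→B) × (A→C) = (-1705.6, 868.8, 7552).
So ∂z/∂x = −n_x/n_z = 0.22585 and ∂z/∂y = −n_y/n_z = −0.11504.
Intercept c from A: 614.4 + 3.61 + 12.31 = 630.32.
At (77, 159): z_contact = 17.4 − 18.3 + 630.32 = 629.4 m.
Depth below ground = 665 − 629.4 = 36 m.

36 m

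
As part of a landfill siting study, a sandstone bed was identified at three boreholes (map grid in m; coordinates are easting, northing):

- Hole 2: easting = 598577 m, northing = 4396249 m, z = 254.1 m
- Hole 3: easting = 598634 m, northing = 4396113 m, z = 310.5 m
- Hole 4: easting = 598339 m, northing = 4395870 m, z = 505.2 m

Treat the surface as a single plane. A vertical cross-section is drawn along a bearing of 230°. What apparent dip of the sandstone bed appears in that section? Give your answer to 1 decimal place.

27.1°

Let the plane be z = a·easting + b·northing + c.
Hole 3−Hole 2: 57a − 136b = 56.4;  Hole 4−Hole 2: −238a − 379b = 251.1.
Solving gives a = −0.23668, b = −0.51390.
Unit vector along 230° is (sin 230°, cos 230°) = (-0.7660, -0.6428).
Slope in that direction = a·(-0.7660) + b·(-0.6428) = 0.51164.
Apparent dip = arctan|0.51164| = 27.1° (true dip is 29.5°, so apparent ≤ true as expected).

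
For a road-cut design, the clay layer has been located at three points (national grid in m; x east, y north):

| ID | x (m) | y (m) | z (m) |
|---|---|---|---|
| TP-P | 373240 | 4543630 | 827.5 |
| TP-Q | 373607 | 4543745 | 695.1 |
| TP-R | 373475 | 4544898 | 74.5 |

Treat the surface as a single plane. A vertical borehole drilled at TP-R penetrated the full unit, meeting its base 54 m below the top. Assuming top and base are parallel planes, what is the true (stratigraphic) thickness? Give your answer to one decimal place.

Two edge vectors: TP-P→TP-Q = (367, 115, -132.4), TP-P→TP-R = (235, 1268, -753).
Normal n = (TP-P→TP-Q) × (TP-P→TP-R) = (81288.2, 245237, 438331).
So ∂z/∂x = −n_x/n_z = −0.18545 and ∂z/∂y = −n_y/n_z = −0.55948.
|∇z| = √(a²+b²) = 0.58941, so dip δ = arctan(0.58941) = 30.52°.
True thickness = vertical thickness × cos δ = 54 × cos 30.52° = 46.5 m.

46.5 m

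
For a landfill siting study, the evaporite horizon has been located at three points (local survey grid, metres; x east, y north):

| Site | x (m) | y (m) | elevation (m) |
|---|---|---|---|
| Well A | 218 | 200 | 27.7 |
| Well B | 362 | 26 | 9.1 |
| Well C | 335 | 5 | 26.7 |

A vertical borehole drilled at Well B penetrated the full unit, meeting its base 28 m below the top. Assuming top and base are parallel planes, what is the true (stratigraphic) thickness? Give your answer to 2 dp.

Two edge vectors: Well A→Well B = (144, -174, -18.6), Well A→Well C = (117, -195, -1).
Normal n = (Well A→Well B) × (Well A→Well C) = (-3453, -2032.2, -7722).
So ∂z/∂x = −n_x/n_z = −0.44716 and ∂z/∂y = −n_y/n_z = −0.26317.
|∇z| = √(a²+b²) = 0.51886, so dip δ = arctan(0.51886) = 27.42°.
True thickness = vertical thickness × cos δ = 28 × cos 27.42° = 24.85 m.

24.85 m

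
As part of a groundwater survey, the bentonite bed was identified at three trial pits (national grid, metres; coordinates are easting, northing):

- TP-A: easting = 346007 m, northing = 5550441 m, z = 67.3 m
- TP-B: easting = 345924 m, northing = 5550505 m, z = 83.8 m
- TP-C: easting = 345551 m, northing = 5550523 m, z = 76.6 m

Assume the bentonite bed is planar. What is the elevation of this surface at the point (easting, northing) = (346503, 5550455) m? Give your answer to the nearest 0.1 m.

88.3 m

Let the plane be z = a·easting + b·northing + c.
TP-B−TP-A: −83a + 64b = 16.5;  TP-C−TP-A: −456a + 82b = 9.3.
Solving gives a = 0.033863616, b = 0.301729377.
Then c = 67.3 − a·346007 − b·5550441 = −1686380.85.
At (346503, 5550455): z = 11733.8 + 1674735.3 − 1686380.85 = 88.3 m.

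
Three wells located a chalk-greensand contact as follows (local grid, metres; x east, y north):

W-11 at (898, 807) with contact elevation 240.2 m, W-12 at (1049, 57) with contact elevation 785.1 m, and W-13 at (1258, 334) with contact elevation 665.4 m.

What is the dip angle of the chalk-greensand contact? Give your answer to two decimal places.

36.22°

Two edge vectors: W-11→W-12 = (151, -750, 544.9), W-11→W-13 = (360, -473, 425.2).
Normal n = (W-11→W-12) × (W-11→W-13) = (-61162.3, 131958.8, 198577).
So ∂z/∂x = −n_x/n_z = 0.30800 and ∂z/∂y = −n_y/n_z = −0.66452.
Gradient magnitude |∇z| = √(a² + b²) = √(0.09487 + 0.44159) = 0.73243.
True dip = arctan(0.73243) = 36.22°, dipping toward NNW (azimuth ≈ 335°).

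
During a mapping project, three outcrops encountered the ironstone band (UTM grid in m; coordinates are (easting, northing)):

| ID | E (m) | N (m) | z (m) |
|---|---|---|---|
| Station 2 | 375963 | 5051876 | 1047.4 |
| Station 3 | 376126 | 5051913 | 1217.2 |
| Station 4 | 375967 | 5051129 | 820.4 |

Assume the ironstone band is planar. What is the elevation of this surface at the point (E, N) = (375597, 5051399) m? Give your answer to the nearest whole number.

544 m

Let the plane be z = a·E + b·N + c.
Station 3−Station 2: 163a + 37b = 169.8;  Station 4−Station 2: 4a − 747b = −227.
Solving gives a = 0.97155747, b = 0.30908465.
Then c = 1047.4 − a·375963 − b·5051876 = −1925679.56.
At (375597, 5051399): z = 364914.1 + 1561309.9 − 1925679.56 = 544.4 m.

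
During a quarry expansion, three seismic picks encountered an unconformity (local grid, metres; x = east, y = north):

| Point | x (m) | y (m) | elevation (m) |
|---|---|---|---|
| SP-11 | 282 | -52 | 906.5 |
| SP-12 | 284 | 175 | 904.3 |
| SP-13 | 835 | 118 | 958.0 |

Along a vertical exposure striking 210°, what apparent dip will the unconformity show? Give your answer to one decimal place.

Two edge vectors: SP-11→SP-12 = (2, 227, -2.2), SP-11→SP-13 = (553, 170, 51.5).
Normal n = (SP-11→SP-12) × (SP-11→SP-13) = (12064.5, -1319.6, -125191).
So ∂z/∂x = −n_x/n_z = 0.09637 and ∂z/∂y = −n_y/n_z = −0.01054.
Unit vector along 210° is (sin 210°, cos 210°) = (-0.5000, -0.8660).
Slope in that direction = a·(-0.5000) + b·(-0.8660) = −0.03906.
Apparent dip = arctan|0.03906| = 2.2° (true dip is 5.5°, so apparent ≤ true as expected).

2.2°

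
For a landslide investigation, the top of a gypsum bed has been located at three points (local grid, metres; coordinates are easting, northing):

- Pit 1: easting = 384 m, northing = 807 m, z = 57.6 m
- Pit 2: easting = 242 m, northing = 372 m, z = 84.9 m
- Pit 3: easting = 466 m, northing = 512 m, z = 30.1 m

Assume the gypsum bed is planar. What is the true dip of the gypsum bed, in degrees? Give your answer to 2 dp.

14.52°

Let the plane be z = a·easting + b·northing + c.
Pit 2−Pit 1: −142a − 435b = 27.3;  Pit 3−Pit 1: 82a − 295b = −27.5.
Solving gives a = −0.25807, b = 0.02149.
Gradient magnitude |∇z| = √(a² + b²) = √(0.06660 + 0.00046) = 0.25896.
True dip = arctan(0.25896) = 14.52°, dipping toward E (azimuth ≈ 095°).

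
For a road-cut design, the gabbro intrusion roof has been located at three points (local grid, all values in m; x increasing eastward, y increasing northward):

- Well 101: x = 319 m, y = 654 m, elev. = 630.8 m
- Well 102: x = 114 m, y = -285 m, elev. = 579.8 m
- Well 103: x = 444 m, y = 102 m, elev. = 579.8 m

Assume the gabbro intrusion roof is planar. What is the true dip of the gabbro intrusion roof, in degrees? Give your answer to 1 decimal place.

Two edge vectors: Well 101→Well 102 = (-205, -939, -51), Well 101→Well 103 = (125, -552, -51).
Normal n = (Well 101→Well 102) × (Well 101→Well 103) = (19737, -16830, 230535).
So ∂z/∂x = −n_x/n_z = −0.08561 and ∂z/∂y = −n_y/n_z = 0.07300.
Gradient magnitude |∇z| = √(a² + b²) = √(0.00733 + 0.00533) = 0.11251.
True dip = arctan(0.11251) = 6.4°, dipping toward SE (azimuth ≈ 130°).

6.4°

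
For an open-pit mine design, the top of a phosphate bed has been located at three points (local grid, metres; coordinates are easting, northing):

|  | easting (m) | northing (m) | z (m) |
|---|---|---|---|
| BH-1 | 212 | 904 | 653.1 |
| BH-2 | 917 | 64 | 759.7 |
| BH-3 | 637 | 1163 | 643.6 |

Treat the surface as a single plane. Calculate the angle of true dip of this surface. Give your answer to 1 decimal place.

Two edge vectors: BH-1→BH-2 = (705, -840, 106.6), BH-1→BH-3 = (425, 259, -9.5).
Normal n = (BH-1→BH-2) × (BH-1→BH-3) = (-19629.4, 52002.5, 539595).
So ∂z/∂easting = −n_x/n_z = 0.03638 and ∂z/∂northing = −n_y/n_z = −0.09637.
Gradient magnitude |∇z| = √(a² + b²) = √(0.00132 + 0.00929) = 0.10301.
True dip = arctan(0.10301) = 5.9°, dipping toward NNW (azimuth ≈ 339°).

5.9°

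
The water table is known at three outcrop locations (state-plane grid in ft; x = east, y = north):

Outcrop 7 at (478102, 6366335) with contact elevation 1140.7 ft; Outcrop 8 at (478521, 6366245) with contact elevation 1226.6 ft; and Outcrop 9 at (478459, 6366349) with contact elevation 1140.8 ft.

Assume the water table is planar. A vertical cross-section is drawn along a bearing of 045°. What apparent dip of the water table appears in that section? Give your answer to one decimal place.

28.7°

Two edge vectors: Outcrop 7→Outcrop 8 = (419, -90, 85.9), Outcrop 7→Outcrop 9 = (357, 14, 0.1).
Normal n = (Outcrop 7→Outcrop 8) × (Outcrop 7→Outcrop 9) = (-1211.6, 30624.4, 37996).
So ∂z/∂x = −n_x/n_z = 0.03189 and ∂z/∂y = −n_y/n_z = −0.80599.
Unit vector along 045° is (sin 45°, cos 45°) = (0.7071, 0.7071).
Slope in that direction = a·(0.7071) + b·(0.7071) = −0.54737.
Apparent dip = arctan|0.54737| = 28.7° (true dip is 38.9°, so apparent ≤ true as expected).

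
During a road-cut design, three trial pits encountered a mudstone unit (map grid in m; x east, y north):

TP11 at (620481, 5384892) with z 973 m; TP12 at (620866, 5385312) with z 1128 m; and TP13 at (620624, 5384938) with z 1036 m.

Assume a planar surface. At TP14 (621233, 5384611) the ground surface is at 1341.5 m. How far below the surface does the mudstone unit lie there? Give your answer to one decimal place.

Let the plane be z = a·x + b·y + c.
TP12−TP11: 385a + 420b = 155;  TP13−TP11: 143a + 46b = 63.
Solving gives a = 0.456434475, b = −0.049350649.
Then c = 973 − a·620481 − b·5384892 = −16488.00.
At (621233, 5384611): z_contact = 283552.16 − 265734.05 − 16488.00 = 1330.11 m.
Depth below ground = 1341.5 − 1330.11 = 11.4 m.

11.4 m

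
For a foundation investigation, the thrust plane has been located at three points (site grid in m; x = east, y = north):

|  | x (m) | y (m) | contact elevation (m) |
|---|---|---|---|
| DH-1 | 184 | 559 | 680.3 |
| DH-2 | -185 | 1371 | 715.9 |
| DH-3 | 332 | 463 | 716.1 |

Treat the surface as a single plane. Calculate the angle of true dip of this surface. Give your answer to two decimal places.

Let the plane be z = a·x + b·y + c.
DH-2−DH-1: −369a + 812b = 35.6;  DH-3−DH-1: 148a − 96b = 35.8.
Solving gives a = 0.38332, b = 0.21804.
Gradient magnitude |∇z| = √(a² + b²) = √(0.14693 + 0.04754) = 0.44099.
True dip = arctan(0.44099) = 23.80°, dipping toward WSW (azimuth ≈ 240°).

23.80°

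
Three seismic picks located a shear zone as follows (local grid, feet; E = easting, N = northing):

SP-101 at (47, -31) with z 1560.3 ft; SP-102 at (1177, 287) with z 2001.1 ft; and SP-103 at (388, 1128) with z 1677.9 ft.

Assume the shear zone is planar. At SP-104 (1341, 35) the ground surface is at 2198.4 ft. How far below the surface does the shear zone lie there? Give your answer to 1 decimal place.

Two edge vectors: SP-101→SP-102 = (1130, 318, 440.8), SP-101→SP-103 = (341, 1159, 117.6).
Normal n = (SP-101→SP-102) × (SP-101→SP-103) = (-473490.4, 17424.8, 1201232).
So ∂z/∂E = −n_x/n_z = 0.394171 and ∂z/∂N = −n_y/n_z = −0.014506.
Intercept c from SP-101: 1560.3 − 18.53 − 0.45 = 1541.32.
At (1341, 35): z_contact = 528.58 − 0.51 + 1541.32 = 2069.40 ft.
Depth below ground = 2198.4 − 2069.40 = 129.0 ft.

129.0 ft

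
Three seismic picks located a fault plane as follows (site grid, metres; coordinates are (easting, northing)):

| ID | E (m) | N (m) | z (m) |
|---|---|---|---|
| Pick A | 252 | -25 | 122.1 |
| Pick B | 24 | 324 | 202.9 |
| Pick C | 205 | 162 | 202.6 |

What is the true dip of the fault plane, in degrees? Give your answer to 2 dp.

36.63°

Let the plane be z = a·E + b·N + c.
Pick B−Pick A: −228a + 349b = 80.8;  Pick C−Pick A: −47a + 187b = 80.5.
Solving gives a = 0.49498, b = 0.55489.
Gradient magnitude |∇z| = √(a² + b²) = √(0.24501 + 0.30790) = 0.74358.
True dip = arctan(0.74358) = 36.63°, dipping toward SW (azimuth ≈ 222°).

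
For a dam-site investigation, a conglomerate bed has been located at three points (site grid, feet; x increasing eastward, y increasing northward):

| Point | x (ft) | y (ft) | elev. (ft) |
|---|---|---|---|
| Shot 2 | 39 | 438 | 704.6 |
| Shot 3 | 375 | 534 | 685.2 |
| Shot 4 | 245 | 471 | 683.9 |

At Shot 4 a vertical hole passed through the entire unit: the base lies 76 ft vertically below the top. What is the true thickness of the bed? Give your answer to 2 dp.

71.18 ft

Two edge vectors: Shot 2→Shot 3 = (336, 96, -19.4), Shot 2→Shot 4 = (206, 33, -20.7).
Normal n = (Shot 2→Shot 3) × (Shot 2→Shot 4) = (-1347, 2958.8, -8688).
So ∂z/∂x = −n_x/n_z = −0.15504 and ∂z/∂y = −n_y/n_z = 0.34056.
|∇z| = √(a²+b²) = 0.37419, so dip δ = arctan(0.37419) = 20.52°.
True thickness = vertical thickness × cos δ = 76 × cos 20.52° = 71.18 ft.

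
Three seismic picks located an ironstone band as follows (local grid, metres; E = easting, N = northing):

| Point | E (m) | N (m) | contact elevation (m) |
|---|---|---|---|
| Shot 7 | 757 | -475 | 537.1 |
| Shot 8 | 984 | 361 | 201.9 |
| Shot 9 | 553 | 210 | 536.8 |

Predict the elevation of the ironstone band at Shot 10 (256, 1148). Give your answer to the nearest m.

549 m

Two edge vectors: Shot 7→Shot 8 = (227, 836, -335.2), Shot 7→Shot 9 = (-204, 685, -0.3).
Normal n = (Shot 7→Shot 8) × (Shot 7→Shot 9) = (229361.2, 68448.9, 326039).
So ∂z/∂E = −n_x/n_z = −0.70348 and ∂z/∂N = −n_y/n_z = −0.20994.
Intercept c from Shot 7: 537.1 + 532.53 − 99.72 = 969.91.
At (256, 1148): z = −180.1 − 241.0 + 969.91 = 548.8 m.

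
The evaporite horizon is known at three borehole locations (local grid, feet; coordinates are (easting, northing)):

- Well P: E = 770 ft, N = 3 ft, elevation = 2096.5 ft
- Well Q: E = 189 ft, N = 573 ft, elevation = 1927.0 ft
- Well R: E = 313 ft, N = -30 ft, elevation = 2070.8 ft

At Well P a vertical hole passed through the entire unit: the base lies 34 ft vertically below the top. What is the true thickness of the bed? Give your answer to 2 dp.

33.10 ft

Two edge vectors: Well P→Well Q = (-581, 570, -169.5), Well P→Well R = (-457, -33, -25.7).
Normal n = (Well P→Well Q) × (Well P→Well R) = (-20242.5, 62529.8, 279663).
So ∂z/∂E = −n_x/n_z = 0.07238 and ∂z/∂N = −n_y/n_z = −0.22359.
|∇z| = √(a²+b²) = 0.23501, so dip δ = arctan(0.23501) = 13.23°.
True thickness = vertical thickness × cos δ = 34 × cos 13.23° = 33.10 ft.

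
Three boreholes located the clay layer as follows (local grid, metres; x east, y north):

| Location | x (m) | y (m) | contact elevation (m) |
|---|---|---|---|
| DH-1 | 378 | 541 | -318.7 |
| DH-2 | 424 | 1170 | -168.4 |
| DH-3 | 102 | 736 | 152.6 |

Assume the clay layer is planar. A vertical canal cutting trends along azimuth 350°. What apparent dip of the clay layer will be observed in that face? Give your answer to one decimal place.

30.7°

Two edge vectors: DH-1→DH-2 = (46, 629, 150.3), DH-1→DH-3 = (-276, 195, 471.3).
Normal n = (DH-1→DH-2) × (DH-1→DH-3) = (267139.2, -63162.6, 182574).
So ∂z/∂x = −n_x/n_z = −1.46318 and ∂z/∂y = −n_y/n_z = 0.34596.
Unit vector along 350° is (sin 350°, cos 350°) = (-0.1736, 0.9848).
Slope in that direction = a·(-0.1736) + b·(0.9848) = 0.59478.
Apparent dip = arctan|0.59478| = 30.7° (true dip is 56.4°, so apparent ≤ true as expected).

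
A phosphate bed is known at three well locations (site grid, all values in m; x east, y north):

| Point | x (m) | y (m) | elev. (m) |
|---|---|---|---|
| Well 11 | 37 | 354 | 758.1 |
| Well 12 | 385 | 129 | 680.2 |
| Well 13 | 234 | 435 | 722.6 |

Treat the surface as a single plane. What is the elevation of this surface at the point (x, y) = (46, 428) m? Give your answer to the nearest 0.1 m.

Two edge vectors: Well 11→Well 12 = (348, -225, -77.9), Well 11→Well 13 = (197, 81, -35.5).
Normal n = (Well 11→Well 12) × (Well 11→Well 13) = (14297.4, -2992.3, 72513).
So ∂z/∂x = −n_x/n_z = −0.19717 and ∂z/∂y = −n_y/n_z = 0.04127.
Intercept c from Well 11: 758.1 + 7.30 − 14.61 = 750.79.
At (46, 428): z = −9.1 + 17.7 + 750.79 = 759.4 m.

759.4 m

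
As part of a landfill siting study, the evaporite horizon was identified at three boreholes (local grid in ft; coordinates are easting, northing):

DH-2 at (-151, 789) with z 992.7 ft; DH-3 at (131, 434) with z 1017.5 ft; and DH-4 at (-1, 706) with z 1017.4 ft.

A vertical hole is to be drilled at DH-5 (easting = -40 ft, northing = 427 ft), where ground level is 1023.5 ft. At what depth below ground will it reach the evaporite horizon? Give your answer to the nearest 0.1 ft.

45.2 ft

Let the plane be z = a·easting + b·northing + c.
DH-3−DH-2: 282a − 355b = 24.8;  DH-4−DH-2: 150a − 83b = 24.7.
Solving gives a = 0.22484, b = 0.10875.
Then c = 992.7 − a·-151 − b·789 = 940.85.
At (-40, 427): z_contact = −8.99 + 46.43 + 940.85 = 978.29 ft.
Depth below ground = 1023.5 − 978.29 = 45.2 ft.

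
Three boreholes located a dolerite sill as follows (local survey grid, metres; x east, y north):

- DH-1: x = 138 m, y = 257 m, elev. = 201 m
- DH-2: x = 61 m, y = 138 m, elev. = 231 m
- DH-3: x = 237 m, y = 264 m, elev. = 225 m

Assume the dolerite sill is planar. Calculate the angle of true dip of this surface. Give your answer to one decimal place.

Let the plane be z = a·x + b·y + c.
DH-2−DH-1: −77a − 119b = 30;  DH-3−DH-1: 99a + 7b = 24.
Solving gives a = 0.27273, b = −0.42857.
Gradient magnitude |∇z| = √(a² + b²) = √(0.07438 + 0.18367) = 0.50799.
True dip = arctan(0.50799) = 26.9°, dipping toward NNW (azimuth ≈ 328°).

26.9°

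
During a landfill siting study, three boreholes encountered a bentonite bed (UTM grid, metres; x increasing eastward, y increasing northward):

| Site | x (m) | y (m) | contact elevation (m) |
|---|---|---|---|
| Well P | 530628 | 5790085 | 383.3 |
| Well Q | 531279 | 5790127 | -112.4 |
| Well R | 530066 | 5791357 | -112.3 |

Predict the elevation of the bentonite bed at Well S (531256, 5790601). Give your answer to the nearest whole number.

-431 m

Let the plane be z = a·x + b·y + c.
Well Q−Well P: 651a + 42b = −495.7;  Well R−Well P: −562a + 1272b = −495.6.
Solving gives a = −0.71590041, b = −0.70592455.
Then c = 383.3 − a·530628 − b·5790085 = 4467623.27.
At (531256, 5790601): z = −380326.4 − 4087727.4 + 4467623.27 = -430.5 m.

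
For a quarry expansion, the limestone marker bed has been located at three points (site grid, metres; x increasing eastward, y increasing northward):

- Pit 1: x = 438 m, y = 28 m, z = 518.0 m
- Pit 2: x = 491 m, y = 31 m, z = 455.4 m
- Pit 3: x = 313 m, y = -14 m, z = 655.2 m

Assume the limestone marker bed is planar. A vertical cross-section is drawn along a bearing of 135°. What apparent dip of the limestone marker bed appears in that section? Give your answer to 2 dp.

Let the plane be z = a·x + b·y + c.
Pit 2−Pit 1: 53a + 3b = −62.6;  Pit 3−Pit 1: −125a − 42b = 137.2.
Solving gives a = −1.19806, b = 0.29897.
Unit vector along 135° is (sin 135°, cos 135°) = (0.7071, -0.7071).
Slope in that direction = a·(0.7071) + b·(-0.7071) = −1.05856.
Apparent dip = arctan|1.05856| = 46.63° (true dip is 51.0°, so apparent ≤ true as expected).

46.63°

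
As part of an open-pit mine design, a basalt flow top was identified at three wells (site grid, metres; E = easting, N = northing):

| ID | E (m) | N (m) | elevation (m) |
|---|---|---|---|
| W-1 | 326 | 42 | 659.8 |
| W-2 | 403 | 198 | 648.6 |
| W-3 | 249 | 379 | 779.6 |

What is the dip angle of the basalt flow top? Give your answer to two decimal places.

Two edge vectors: W-1→W-2 = (77, 156, -11.2), W-1→W-3 = (-77, 337, 119.8).
Normal n = (W-1→W-2) × (W-1→W-3) = (22463.2, -8362.2, 37961).
So ∂z/∂E = −n_x/n_z = −0.59174 and ∂z/∂N = −n_y/n_z = 0.22028.
Gradient magnitude |∇z| = √(a² + b²) = √(0.35016 + 0.04853) = 0.63142.
True dip = arctan(0.63142) = 32.27°, dipping toward ESE (azimuth ≈ 110°).

32.27°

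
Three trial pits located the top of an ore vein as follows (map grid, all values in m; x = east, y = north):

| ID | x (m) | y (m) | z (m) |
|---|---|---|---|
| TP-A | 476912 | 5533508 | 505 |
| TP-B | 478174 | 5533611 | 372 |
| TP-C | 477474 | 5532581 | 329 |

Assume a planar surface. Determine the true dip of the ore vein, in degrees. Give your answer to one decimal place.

9.4°

Let the plane be z = a·x + b·y + c.
TP-B−TP-A: 1262a + 103b = −133;  TP-C−TP-A: 562a − 927b = −176.
Solving gives a = −0.11518, b = 0.12003.
Gradient magnitude |∇z| = √(a² + b²) = √(0.01327 + 0.01441) = 0.16636.
True dip = arctan(0.16636) = 9.4°, dipping toward SE (azimuth ≈ 136°).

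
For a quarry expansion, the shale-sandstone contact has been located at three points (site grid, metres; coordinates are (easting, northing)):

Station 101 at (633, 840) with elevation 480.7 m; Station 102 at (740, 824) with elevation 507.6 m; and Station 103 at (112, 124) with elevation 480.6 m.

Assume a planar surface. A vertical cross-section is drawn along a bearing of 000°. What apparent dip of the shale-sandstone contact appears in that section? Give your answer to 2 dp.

9.36°

Let the plane be z = a·E + b·N + c.
Station 102−Station 101: 107a − 16b = 26.9;  Station 103−Station 101: −521a − 716b = −0.1.
Solving gives a = 0.22675, b = −0.16486.
Unit vector along 000° is (sin 0°, cos 0°) = (0.0000, 1.0000).
Slope in that direction = a·(0.0000) + b·(1.0000) = −0.16486.
Apparent dip = arctan|0.16486| = 9.36° (true dip is 15.7°, so apparent ≤ true as expected).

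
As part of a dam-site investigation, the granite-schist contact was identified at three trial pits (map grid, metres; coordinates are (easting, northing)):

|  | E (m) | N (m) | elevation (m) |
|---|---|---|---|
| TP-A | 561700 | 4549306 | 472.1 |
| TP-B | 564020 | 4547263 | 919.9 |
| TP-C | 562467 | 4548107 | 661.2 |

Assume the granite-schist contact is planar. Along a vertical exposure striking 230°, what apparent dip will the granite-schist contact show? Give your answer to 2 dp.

2.55°

Let the plane be z = a·E + b·N + c.
TP-B−TP-A: 2320a − 2043b = 447.8;  TP-C−TP-A: 767a − 1199b = 189.1.
Solving gives a = 0.12397, b = −0.07841.
Unit vector along 230° is (sin 230°, cos 230°) = (-0.7660, -0.6428).
Slope in that direction = a·(-0.7660) + b·(-0.6428) = −0.04456.
Apparent dip = arctan|0.04456| = 2.55° (true dip is 8.3°, so apparent ≤ true as expected).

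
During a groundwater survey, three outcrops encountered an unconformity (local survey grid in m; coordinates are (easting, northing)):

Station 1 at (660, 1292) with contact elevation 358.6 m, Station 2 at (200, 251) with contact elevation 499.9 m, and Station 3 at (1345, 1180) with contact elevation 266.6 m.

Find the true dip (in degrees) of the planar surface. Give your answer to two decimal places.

9.23°

Let the plane be z = a·E + b·N + c.
Station 2−Station 1: −460a − 1041b = 141.3;  Station 3−Station 1: 685a − 112b = −92.
Solving gives a = −0.14595, b = −0.07124.
Gradient magnitude |∇z| = √(a² + b²) = √(0.02130 + 0.00508) = 0.16241.
True dip = arctan(0.16241) = 9.23°, dipping toward ENE (azimuth ≈ 064°).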